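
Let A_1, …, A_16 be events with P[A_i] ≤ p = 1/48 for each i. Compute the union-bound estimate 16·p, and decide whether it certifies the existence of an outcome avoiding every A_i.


Union bound: P[∪_{i=1}^{16} A_i] ≤ Σ_i P[A_i] ≤ 16·p = 16·(1/48) = 1/3.
Numerically: 1/3 ≈ 0.333.
Is 1/3 < 1? YES.
Since P[∪ A_i] ≤ 1/3 < 1, the complement has P[∩ A_i^c] ≥ 1 − 1/3 = 2/3 > 0, so some outcome avoids every A_i.

16·p = 1/3 ≈ 0.333; existence CERTIFIED by the union bound.


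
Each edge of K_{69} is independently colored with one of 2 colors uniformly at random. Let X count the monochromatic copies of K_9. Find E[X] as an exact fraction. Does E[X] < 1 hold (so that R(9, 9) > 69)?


E[X] = C(69, 9) · 2^{1 − 36} = 56672074888 · 2^{−35} = 56672074888/34359738368.
As a reduced fraction: E[X] = 7084009361/4294967296 ≈ 1.6494.
Is E[X] < 1? NO.
Since E[X] ≥ 1, the first-moment bound is inconclusive at n = 69; it does NOT by itself certify R(9, 9) > 69.

E[X] = 7084009361/4294967296 ≈ 1.6494; E[X] ≥ 1; first-moment method inconclusive here.


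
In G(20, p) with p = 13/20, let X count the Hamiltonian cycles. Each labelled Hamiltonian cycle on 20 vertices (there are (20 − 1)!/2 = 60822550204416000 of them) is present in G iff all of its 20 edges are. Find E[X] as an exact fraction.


K_20 has (20 − 1)!/2 = 60822550204416000 labelled Hamiltonian cycles.
For each such Hamiltonian cycle H, let X_H = 1 if all 20 edges of H are present in G. Then P[X_H = 1] = p^{20} = (13/20)^{20} = 19004963774880799438801/104857600000000000000000000.
By linearity: E[X] = Σ_H E[X_H] = 60822550204416000 · p^{20} = 60822550204416000 · 19004963774880799438801/104857600000000000000000000 = 282209561360057334695429506990221/25600000000000000000.
Numerically: E[X] ≈ 1.10238e+13.

E[X] = 60822550204416000 · (13/20)^{20} = 282209561360057334695429506990221/25600000000000000000 ≈ 1.10238e+13.


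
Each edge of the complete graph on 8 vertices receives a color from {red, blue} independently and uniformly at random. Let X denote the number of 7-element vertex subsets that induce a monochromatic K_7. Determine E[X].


Let X = Σ_S X_S over the C(8, 7) = 8 subsets S of size 7, where X_S = 1 if the K_7 on S is monochromatic.
For a fixed S, the K_7 on S has C(7, 2) = 21 edges. P[all 21 edges red] = (1/2)^21, and likewise for blue, so P[monochromatic] = 2·(1/2)^21 = 2^{1 − 21} = 1/1048576.
By linearity: E[X] = C(8, 7) · 2^{1 − 21} = 8 · 1/1048576 = 1/131072.
Numerically: E[X] ≈ 0.00001.

E[X] = C(8,7)·2^(1−C(7,2)) = 1/131072 ≈ 0.00001.


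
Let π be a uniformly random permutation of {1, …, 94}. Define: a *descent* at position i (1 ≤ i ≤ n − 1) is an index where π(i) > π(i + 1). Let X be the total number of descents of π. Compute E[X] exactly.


Write X = Σ X_I over i = 1, …, 93, with X_I the indicator of one descent.
There are 93 indicators.
For each fixed i, the pair (π(i), π(i+1)) is a uniformly random ordered pair of distinct values from {1, …, 94}; by symmetry P[π(i) > π(i+1)] = 1/2.
By linearity: E[X] = 93 · (1/2) = (94 − 1) · (1/2) = 93/2 ≈ 46.50000.

E[X] = 93/2 = 46.50000.


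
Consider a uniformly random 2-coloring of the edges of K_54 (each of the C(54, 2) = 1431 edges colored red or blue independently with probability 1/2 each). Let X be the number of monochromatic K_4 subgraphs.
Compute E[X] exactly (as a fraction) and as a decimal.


Let X = Σ_S X_S over the C(54, 4) = 316251 subsets S of size 4, where X_S = 1 if the K_4 on S is monochromatic.
For a fixed S, the K_4 on S has C(4, 2) = 6 edges. P[all 6 edges red] = (1/2)^6, and likewise for blue, so P[monochromatic] = 2·(1/2)^6 = 2^{1 − 6} = 1/32.
Summing: E[X] = C(54, 4) · 2^{1 − 6} = 316251 · 1/32 = 316251/32.
Numerically: E[X] ≈ 9882.8438.

E[X] = C(54,4)·2^(1−C(4,2)) = 316251/32 ≈ 9882.8438.


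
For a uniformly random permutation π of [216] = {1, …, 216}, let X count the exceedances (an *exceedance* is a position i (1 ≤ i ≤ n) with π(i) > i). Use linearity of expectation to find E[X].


Write X = Σ_{i=1}^{216} X_i, where X_i = 1_{π(i) > i}.
For each fixed i, π(i) is uniform over {1, …, 216} (marginal of a uniform permutation), so P[π(i) > i] = (n − i)/n. Summing: Σ_{i=1}^{216} (n − i)/n = (0 + 1 + … + 215)/216 = 216(216 − 1)/(2·216) = (216 − 1)/2.
Hence E[X] = Σ_{i=1}^{216} (216 − i)/216 = 215/2 ≈ 107.500.

E[X] = 215/2 = 107.500.


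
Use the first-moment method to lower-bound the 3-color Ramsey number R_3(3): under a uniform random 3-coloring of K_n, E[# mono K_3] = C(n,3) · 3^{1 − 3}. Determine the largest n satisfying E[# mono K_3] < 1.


We need C(n, 3) · 3^{1 − 3} < 1, i.e. C(n, 3) < 3^{3 − 1} = 9.
Check values of n near the boundary:
  n = 3: C(3, 3) = 1; 1 < 9? YES
  n = 4: C(4, 3) = 4; 4 < 9? YES
  n = 5: C(5, 3) = 10; 10 < 9? NO
The largest n with C(n, 3) < 9 is n = 4 (where E[X] = 4/9 ≈ 0.44444). Hence R_3(3) > 4, i.e. R_3(3) ≥ 5.

Largest n = 4; hence R_3(3) > 4.


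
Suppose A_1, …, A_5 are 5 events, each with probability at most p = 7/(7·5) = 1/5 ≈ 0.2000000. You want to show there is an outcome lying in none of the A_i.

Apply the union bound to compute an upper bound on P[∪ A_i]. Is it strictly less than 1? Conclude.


Union bound: P[∪_{i=1}^{5} A_i] ≤ Σ_i P[A_i] ≤ 5·p = 5·(1/5) = 1.
Numerically: 1 ≈ 1.0000000.
Is 1 < 1? NO.
Since the bound 1 is ≥ 1, the union bound is uninformative here; it does NOT by itself certify existence.

5·p = 1 ≈ 1.0000000; existence NOT certified by the union bound.


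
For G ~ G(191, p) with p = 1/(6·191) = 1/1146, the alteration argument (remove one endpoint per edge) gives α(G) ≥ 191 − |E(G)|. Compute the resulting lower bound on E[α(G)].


E[|E(G)|] = C(191, 2)·p = 18145 · (1/1146) = 95/6.
E[α(G)] ≥ n − E[|E(G)|] = 191 − 95/6 = 1051/6.
Numerically: ≈ 175.167.
(This is only a lower bound; the true E[α(G)] may be larger.)

E[α(G)] ≥ 1051/6 ≈ 175.167.


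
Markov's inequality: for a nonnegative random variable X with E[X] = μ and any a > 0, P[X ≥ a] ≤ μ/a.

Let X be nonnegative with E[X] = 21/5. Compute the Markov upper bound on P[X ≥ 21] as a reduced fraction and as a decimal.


μ = E[X] = 21/5, a = 21.
Markov: P[X ≥ 21] ≤ μ/a = (21/5)/21 = 1/5.
Numerically: ≈ 0.2000.
(Since a = 21 > μ = 4.2000, the bound 1/5 is < 1 and informative.)

P[X ≥ 21] ≤ 1/5 ≈ 0.2000.


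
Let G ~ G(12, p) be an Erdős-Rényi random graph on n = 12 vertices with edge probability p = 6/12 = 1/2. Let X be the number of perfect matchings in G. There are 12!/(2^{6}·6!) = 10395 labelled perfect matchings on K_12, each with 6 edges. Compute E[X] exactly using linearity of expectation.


K_12 has 12!/(2^{6}·6!) = 10395 labelled perfect matchings.
For each such perfect matching H, let X_H = 1 if all 6 edges of H are present in G. Then P[X_H = 1] = p^{6} = (1/2)^{6} = 1/64.
By linearity: E[X] = Σ_H E[X_H] = 10395 · p^{6} = 10395 · 1/64 = 10395/64.
Numerically: E[X] ≈ 162.422.

E[X] = 10395 · (1/2)^{6} = 10395/64 ≈ 162.422.


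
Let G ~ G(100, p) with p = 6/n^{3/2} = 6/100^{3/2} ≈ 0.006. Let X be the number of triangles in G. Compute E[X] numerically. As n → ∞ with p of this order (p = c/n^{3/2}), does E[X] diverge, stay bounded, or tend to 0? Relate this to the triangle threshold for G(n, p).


Number of potential triangles: C(100, 3) = 161700.
Each occurs with probability p³ ≈ (0.006)³ ≈ 2.16000000e-07.
By linearity: E[X] = C(100, 3)·p³ ≈ 161700 · 2.16000000e-07 ≈ 0.034927.
Since α = 3/2 > 1, p = c/n^{3/2} = o(1/n) is below the triangle threshold p ~ 1/n. Asymptotically E[X] ~ (c³/6)·n^{3(1−α)} = (6³/6)·n^{-1.5} → 0, so by Markov's inequality G has no triangles w.h.p.

E[X] ≈ 0.034927; in regime p = Θ(1/n^{3/2}) E[X] tends to 0 (below the triangle threshold p ~ 1/n).


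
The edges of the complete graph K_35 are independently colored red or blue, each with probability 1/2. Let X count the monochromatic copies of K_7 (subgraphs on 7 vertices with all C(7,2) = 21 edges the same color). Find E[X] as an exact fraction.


Let X = Σ_S X_S over the C(35, 7) = 6724520 subsets S of size 7, where X_S = 1 if the K_7 on S is monochromatic.
For a fixed S, the K_7 on S has C(7, 2) = 21 edges. P[all 21 edges red] = (1/2)^21, and likewise for blue, so P[monochromatic] = 2·(1/2)^21 = 2^{1 − 21} = 1/1048576.
By linearity: E[X] = C(35, 7) · 2^{1 − 21} = 6724520 · 1/1048576 = 840565/131072.
Numerically: E[X] ≈ 6.413.

E[X] = C(35,7)·2^(1−C(7,2)) = 840565/131072 ≈ 6.413.


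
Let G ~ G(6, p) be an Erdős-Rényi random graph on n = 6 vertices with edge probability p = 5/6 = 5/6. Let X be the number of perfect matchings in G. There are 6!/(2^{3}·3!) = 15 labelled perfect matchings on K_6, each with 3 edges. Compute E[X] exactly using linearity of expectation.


K_6 has 6!/(2^{3}·3!) = 15 labelled perfect matchings.
For each such perfect matching H, let X_H = 1 if all 3 edges of H are present in G. Then P[X_H = 1] = p^{3} = (5/6)^{3} = 125/216.
By linearity of expectation: E[X] = Σ_H E[X_H] = 15 · p^{3} = 15 · 125/216 = 625/72.
Numerically: E[X] ≈ 8.68056.

E[X] = 15 · (5/6)^{3} = 625/72 ≈ 8.68056.


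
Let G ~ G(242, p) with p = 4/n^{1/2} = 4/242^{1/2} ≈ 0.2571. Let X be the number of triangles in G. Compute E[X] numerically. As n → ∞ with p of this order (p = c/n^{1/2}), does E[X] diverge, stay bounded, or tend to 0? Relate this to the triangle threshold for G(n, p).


Number of potential triangles: C(242, 3) = 2332880.
Each occurs with probability p³ ≈ (0.2571)³ ≈ 1.700031e-02.
By linearity: E[X] = C(242, 3)·p³ ≈ 2332880 · 1.700031e-02 ≈ 39659.6909.
Since α = 1/2 < 1, p = c/n^{1/2} ≫ 1/n is above the triangle threshold p ~ 1/n. Asymptotically E[X] ~ (c³/6)·n^{3(1−α)} = (4³/6)·n^{1.5} → ∞; triangles are abundant w.h.p.

E[X] ≈ 39659.6909; in regime p = Θ(1/n^{1/2}) E[X] diverges (above the triangle threshold p ~ 1/n).


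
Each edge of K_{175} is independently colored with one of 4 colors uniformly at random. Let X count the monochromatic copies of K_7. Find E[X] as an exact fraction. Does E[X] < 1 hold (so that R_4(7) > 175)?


E[X] = C(175, 7) · 4^{1 − 21} = 883208107275 · 4^{−20} = 883208107275/1099511627776.
As a reduced fraction: E[X] = 883208107275/1099511627776 ≈ 0.8033.
Is E[X] < 1? YES.
Since E[X] < 1, there exists a 4-coloring of K_{175} with no monochromatic K_7; hence R_4(7) > 175.

E[X] = 883208107275/1099511627776 ≈ 0.8033; E[X] < 1, so R_4(7) > 175.


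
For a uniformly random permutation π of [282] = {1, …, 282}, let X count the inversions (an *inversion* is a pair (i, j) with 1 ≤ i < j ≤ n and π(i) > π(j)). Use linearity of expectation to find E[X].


Write X = Σ X_I over the C(282, 2) = 39621 pairs i < j, with X_I the indicator of one inversion.
There are 39621 indicators.
For each fixed pair i < j, the values π(i) and π(j) are two distinct elements of {1, …, 282} in uniformly random order; by symmetry P[π(i) > π(j)] = 1/2.
By linearity: E[X] = 39621 · (1/2) = C(282, 2) · (1/2) = 39621/2 = 39621/2 ≈ 19810.5000.

E[X] = 39621/2 = 19810.5000.


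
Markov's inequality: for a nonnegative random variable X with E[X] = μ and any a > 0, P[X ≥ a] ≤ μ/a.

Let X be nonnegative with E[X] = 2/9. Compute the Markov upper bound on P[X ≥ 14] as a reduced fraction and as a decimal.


μ = E[X] = 2/9, a = 14.
Markov: P[X ≥ 14] ≤ μ/a = (2/9)/14 = 1/63.
Numerically: ≈ 0.015873.
(Since a = 14 > μ = 0.222222, the bound 1/63 is < 1 and informative.)

P[X ≥ 14] ≤ 1/63 ≈ 0.015873.


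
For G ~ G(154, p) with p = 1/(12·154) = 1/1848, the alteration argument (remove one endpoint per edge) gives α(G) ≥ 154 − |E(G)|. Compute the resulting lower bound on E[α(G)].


E[|E(G)|] = C(154, 2)·p = 11781 · (1/1848) = 51/8.
E[α(G)] ≥ n − E[|E(G)|] = 154 − 51/8 = 1181/8.
Numerically: ≈ 147.625000.
(This is only a lower bound; the true E[α(G)] may be larger.)

E[α(G)] ≥ 1181/8 ≈ 147.625000.


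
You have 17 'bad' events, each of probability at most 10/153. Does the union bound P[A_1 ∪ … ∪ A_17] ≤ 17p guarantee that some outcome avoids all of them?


Union bound: P[∪_{i=1}^{17} A_i] ≤ Σ_i P[A_i] ≤ 17·p = 17·(10/153) = 10/9.
Numerically: 10/9 ≈ 1.111111.
Is 10/9 < 1? NO.
Since the bound 10/9 is ≥ 1, the union bound is uninformative here; it does NOT by itself certify existence.

17·p = 10/9 ≈ 1.111111; existence NOT certified by the union bound.


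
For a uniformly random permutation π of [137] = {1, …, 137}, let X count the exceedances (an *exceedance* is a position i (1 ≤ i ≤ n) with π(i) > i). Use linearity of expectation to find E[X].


Write X = Σ_{i=1}^{137} X_i, where X_i = 1_{π(i) > i}.
For each fixed i, π(i) is uniform over {1, …, 137} (marginal of a uniform permutation), so P[π(i) > i] = (n − i)/n. Summing: Σ_{i=1}^{137} (n − i)/n = (0 + 1 + … + 136)/137 = 137(137 − 1)/(2·137) = (137 − 1)/2.
Hence E[X] = Σ_{i=1}^{137} (137 − i)/137 = 68 ≈ 68.000000.

E[X] = 68 = 68.000000.


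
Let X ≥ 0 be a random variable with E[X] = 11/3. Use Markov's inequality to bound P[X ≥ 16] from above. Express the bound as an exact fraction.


μ = E[X] = 11/3, a = 16.
Markov: P[X ≥ 16] ≤ μ/a = (11/3)/16 = 11/48.
Numerically: ≈ 0.22917.
(Since a = 16 > μ = 3.66667, the bound 11/48 is < 1 and informative.)

P[X ≥ 16] ≤ 11/48 ≈ 0.22917.


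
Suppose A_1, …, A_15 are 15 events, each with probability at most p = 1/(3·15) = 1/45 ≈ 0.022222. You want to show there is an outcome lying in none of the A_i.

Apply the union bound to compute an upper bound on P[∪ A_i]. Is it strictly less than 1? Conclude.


Union bound: P[∪_{i=1}^{15} A_i] ≤ Σ_i P[A_i] ≤ 15·p = 15·(1/45) = 1/3.
Numerically: 1/3 ≈ 0.333333.
Is 1/3 < 1? YES.
Since P[∪ A_i] ≤ 1/3 < 1, the complement has P[∩ A_i^c] ≥ 1 − 1/3 = 2/3 > 0, so some outcome avoids every A_i.

15·p = 1/3 ≈ 0.333333; existence CERTIFIED by the union bound.


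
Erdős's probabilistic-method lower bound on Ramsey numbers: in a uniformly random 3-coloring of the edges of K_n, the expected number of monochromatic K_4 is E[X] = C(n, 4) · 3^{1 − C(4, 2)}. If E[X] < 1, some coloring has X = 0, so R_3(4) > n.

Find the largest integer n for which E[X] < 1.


We need C(n, 4) · 3^{1 − 6} < 1, i.e. C(n, 4) < 3^{6 − 1} = 243.
Check values of n near the boundary:
  n = 7: C(7, 4) = 35; 35 < 243? YES
  n = 8: C(8, 4) = 70; 70 < 243? YES
  n = 9: C(9, 4) = 126; 126 < 243? YES
  n = 10: C(10, 4) = 210; 210 < 243? YES
  n = 11: C(11, 4) = 330; 330 < 243? NO
  n = 12: C(12, 4) = 495; 495 < 243? NO
The largest n with C(n, 4) < 243 is n = 10 (where E[X] = 70/81 ≈ 0.864198). Hence R_3(4) > 10, i.e. R_3(4) ≥ 11.

Largest n = 10; hence R_3(4) > 10.


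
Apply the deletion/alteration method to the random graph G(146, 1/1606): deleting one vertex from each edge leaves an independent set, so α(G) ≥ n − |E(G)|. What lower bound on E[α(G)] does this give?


E[|E(G)|] = C(146, 2)·p = 10585 · (1/1606) = 145/22.
E[α(G)] ≥ n − E[|E(G)|] = 146 − 145/22 = 3067/22.
Numerically: ≈ 139.40909.
(This is only a lower bound; the true E[α(G)] may be larger.)

E[α(G)] ≥ 3067/22 ≈ 139.40909.


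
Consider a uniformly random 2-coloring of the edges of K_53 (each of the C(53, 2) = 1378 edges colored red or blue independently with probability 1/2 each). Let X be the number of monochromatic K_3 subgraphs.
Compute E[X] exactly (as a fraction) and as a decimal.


Let X = Σ_S X_S over the C(53, 3) = 23426 subsets S of size 3, where X_S = 1 if the K_3 on S is monochromatic.
For a fixed S, the K_3 on S has C(3, 2) = 3 edges. P[all 3 edges red] = (1/2)^3, and likewise for blue, so P[monochromatic] = 2·(1/2)^3 = 2^{1 − 3} = 1/4.
Summing: E[X] = C(53, 3) · 2^{1 − 3} = 23426 · 1/4 = 11713/2.
Numerically: E[X] ≈ 5856.500.

E[X] = C(53,3)·2^(1−C(3,2)) = 11713/2 ≈ 5856.500.


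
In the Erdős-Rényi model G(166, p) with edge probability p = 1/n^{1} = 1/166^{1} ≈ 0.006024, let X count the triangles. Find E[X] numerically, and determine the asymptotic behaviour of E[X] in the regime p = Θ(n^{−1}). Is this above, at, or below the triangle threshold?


Number of potential triangles: C(166, 3) = 748660.
Each occurs with probability p³ ≈ (0.006024)³ ≈ 2.186129e-07.
By linearity: E[X] = C(166, 3)·p³ ≈ 748660 · 2.186129e-07 ≈ 0.1637.
Here α = 1, so p = 1/n is exactly at the triangle threshold p ~ 1/n. Asymptotically E[X] → c³/6 = 1³/6 = 1/6 ≈ 0.1667, a bounded constant. In this regime the triangle count is asymptotically Poisson(c³/6).

E[X] ≈ 0.1637; in regime p = Θ(1/n^{1}) E[X] stays bounded (at the triangle threshold p ~ 1/n).


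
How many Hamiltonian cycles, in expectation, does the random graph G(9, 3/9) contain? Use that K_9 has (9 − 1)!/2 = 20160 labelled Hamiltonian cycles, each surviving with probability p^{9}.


K_9 has (9 − 1)!/2 = 20160 labelled Hamiltonian cycles.
For each such Hamiltonian cycle H, let X_H = 1 if all 9 edges of H are present in G. Then P[X_H = 1] = p^{9} = (1/3)^{9} = 1/19683.
Summing the indicators: E[X] = Σ_H E[X_H] = 20160 · p^{9} = 20160 · 1/19683 = 2240/2187.
Numerically: E[X] ≈ 1.024.

E[X] = 20160 · (1/3)^{9} = 2240/2187 ≈ 1.024.


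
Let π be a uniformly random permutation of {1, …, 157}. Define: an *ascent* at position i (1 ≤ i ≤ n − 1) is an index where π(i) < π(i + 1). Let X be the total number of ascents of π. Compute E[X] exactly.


Write X = Σ X_I over i = 1, …, 156, with X_I the indicator of one ascent.
There are 156 indicators.
For each fixed i, the pair (π(i), π(i+1)) is a uniformly random ordered pair of distinct values from {1, …, 157}; by symmetry P[π(i) < π(i+1)] = 1/2.
By linearity: E[X] = 156 · (1/2) = (157 − 1) · (1/2) = 78 ≈ 78.00000.

E[X] = 78 = 78.00000.


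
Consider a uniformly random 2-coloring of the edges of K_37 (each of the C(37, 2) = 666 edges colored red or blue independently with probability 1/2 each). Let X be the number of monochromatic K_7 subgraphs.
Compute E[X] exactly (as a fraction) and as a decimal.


Let X = Σ_S X_S over the C(37, 7) = 10295472 subsets S of size 7, where X_S = 1 if the K_7 on S is monochromatic.
For a fixed S, the K_7 on S has C(7, 2) = 21 edges. P[all 21 edges red] = (1/2)^21, and likewise for blue, so P[monochromatic] = 2·(1/2)^21 = 2^{1 − 21} = 1/1048576.
By linearity: E[X] = C(37, 7) · 2^{1 − 21} = 10295472 · 1/1048576 = 643467/65536.
Numerically: E[X] ≈ 9.819.

E[X] = C(37,7)·2^(1−C(7,2)) = 643467/65536 ≈ 9.819.


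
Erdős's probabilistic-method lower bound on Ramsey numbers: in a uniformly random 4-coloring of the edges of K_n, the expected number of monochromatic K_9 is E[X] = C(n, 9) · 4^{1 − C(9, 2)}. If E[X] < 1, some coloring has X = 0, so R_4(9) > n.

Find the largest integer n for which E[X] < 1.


We need C(n, 9) · 4^{1 − 36} < 1, i.e. C(n, 9) < 4^{36 − 1} = 1180591620717411303424.
Check values of n near the boundary:
  n = 910: C(910, 9) = 1133378248346922788210; 1133378248346922788210 < 1180591620717411303424? YES
  n = 911: C(911, 9) = 1144686900492291197405; 1144686900492291197405 < 1180591620717411303424? YES
  n = 912: C(912, 9) = 1156095740032081475120; 1156095740032081475120 < 1180591620717411303424? YES
  n = 913: C(913, 9) = 1167605542753639808390; 1167605542753639808390 < 1180591620717411303424? YES
  n = 914: C(914, 9) = 1179217089587653905932; 1179217089587653905932 < 1180591620717411303424? YES
  n = 915: C(915, 9) = 1190931166636537885130; 1190931166636537885130 < 1180591620717411303424? NO
  n = 916: C(916, 9) = 1202748565202942340440; 1202748565202942340440 < 1180591620717411303424? NO
The largest n with C(n, 9) < 1180591620717411303424 is n = 914 (where E[X] = 294804272396913476483/295147905179352825856 ≈ 0.998836). Hence R_4(9) > 914, i.e. R_4(9) ≥ 915.

Largest n = 914; hence R_4(9) > 914.


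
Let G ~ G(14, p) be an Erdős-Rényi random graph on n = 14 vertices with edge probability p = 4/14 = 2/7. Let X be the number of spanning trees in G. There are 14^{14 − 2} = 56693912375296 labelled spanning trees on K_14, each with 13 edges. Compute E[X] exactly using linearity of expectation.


K_14 has 14^{14 − 2} = 56693912375296 labelled spanning trees.
For each such spanning tree H, let X_H = 1 if all 13 edges of H are present in G. Then P[X_H = 1] = p^{13} = (2/7)^{13} = 8192/96889010407.
By linearity of expectation: E[X] = Σ_H E[X_H] = 56693912375296 · p^{13} = 56693912375296 · 8192/96889010407 = 33554432/7.
Numerically: E[X] ≈ 4.7935e+06.

E[X] = 56693912375296 · (2/7)^{13} = 33554432/7 ≈ 4.7935e+06.


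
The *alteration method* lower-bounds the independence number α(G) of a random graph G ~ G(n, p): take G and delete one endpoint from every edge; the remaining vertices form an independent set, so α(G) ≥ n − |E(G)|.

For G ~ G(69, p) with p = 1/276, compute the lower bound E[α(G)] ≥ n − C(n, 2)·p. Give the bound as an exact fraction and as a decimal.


E[|E(G)|] = C(69, 2)·p = 2346 · (1/276) = 17/2.
E[α(G)] ≥ n − E[|E(G)|] = 69 − 17/2 = 121/2.
Numerically: ≈ 60.50000.
(This is only a lower bound; the true E[α(G)] may be larger.)

E[α(G)] ≥ 121/2 ≈ 60.50000.


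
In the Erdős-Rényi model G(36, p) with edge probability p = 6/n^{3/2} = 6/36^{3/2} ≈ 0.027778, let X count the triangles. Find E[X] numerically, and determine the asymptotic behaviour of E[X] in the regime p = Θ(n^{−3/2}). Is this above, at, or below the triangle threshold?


Number of potential triangles: C(36, 3) = 7140.
Each occurs with probability p³ ≈ (0.027778)³ ≈ 2.1433471e-05.
By linearity: E[X] = C(36, 3)·p³ ≈ 7140 · 2.1433471e-05 ≈ 0.15303.
Since α = 3/2 > 1, p = c/n^{3/2} = o(1/n) is below the triangle threshold p ~ 1/n. Asymptotically E[X] ~ (c³/6)·n^{3(1−α)} = (6³/6)·n^{-1.5} → 0, so by Markov's inequality G has no triangles w.h.p.

E[X] ≈ 0.15303; in regime p = Θ(1/n^{3/2}) E[X] tends to 0 (below the triangle threshold p ~ 1/n).


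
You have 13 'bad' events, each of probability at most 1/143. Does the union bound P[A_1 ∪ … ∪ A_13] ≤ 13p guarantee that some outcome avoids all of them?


Union bound: P[∪_{i=1}^{13} A_i] ≤ Σ_i P[A_i] ≤ 13·p = 13·(1/143) = 1/11.
Numerically: 1/11 ≈ 0.0909.
Is 1/11 < 1? YES.
Since P[∪ A_i] ≤ 1/11 < 1, the complement has P[∩ A_i^c] ≥ 1 − 1/11 = 10/11 > 0, so some outcome avoids every A_i.

13·p = 1/11 ≈ 0.0909; existence CERTIFIED by the union bound.


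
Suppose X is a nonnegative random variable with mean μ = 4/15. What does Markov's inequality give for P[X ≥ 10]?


μ = E[X] = 4/15, a = 10.
Markov: P[X ≥ 10] ≤ μ/a = (4/15)/10 = 2/75.
Numerically: ≈ 0.027.
(Since a = 10 > μ = 0.267, the bound 2/75 is < 1 and informative.)

P[X ≥ 10] ≤ 2/75 ≈ 0.027.


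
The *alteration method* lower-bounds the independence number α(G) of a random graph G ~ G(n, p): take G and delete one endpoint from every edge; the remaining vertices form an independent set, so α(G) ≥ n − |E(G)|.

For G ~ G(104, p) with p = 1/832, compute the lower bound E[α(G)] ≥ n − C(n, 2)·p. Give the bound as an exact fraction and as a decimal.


E[|E(G)|] = C(104, 2)·p = 5356 · (1/832) = 103/16.
E[α(G)] ≥ n − E[|E(G)|] = 104 − 103/16 = 1561/16.
Numerically: ≈ 97.562500.
(This is only a lower bound; the true E[α(G)] may be larger.)

E[α(G)] ≥ 1561/16 ≈ 97.562500.


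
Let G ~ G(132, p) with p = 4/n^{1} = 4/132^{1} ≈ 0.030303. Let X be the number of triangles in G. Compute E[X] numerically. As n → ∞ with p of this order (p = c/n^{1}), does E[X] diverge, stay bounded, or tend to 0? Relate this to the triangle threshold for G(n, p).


Number of potential triangles: C(132, 3) = 374660.
Each occurs with probability p³ ≈ (0.030303)³ ≈ 2.78264741e-05.
By linearity: E[X] = C(132, 3)·p³ ≈ 374660 · 2.78264741e-05 ≈ 10.425467.
Here α = 1, so p = 4/n is exactly at the triangle threshold p ~ 1/n. Asymptotically E[X] → c³/6 = 4³/6 = 32/3 ≈ 10.666667, a bounded constant. In this regime the triangle count is asymptotically Poisson(c³/6).

E[X] ≈ 10.425467; in regime p = Θ(1/n^{1}) E[X] stays bounded (at the triangle threshold p ~ 1/n).


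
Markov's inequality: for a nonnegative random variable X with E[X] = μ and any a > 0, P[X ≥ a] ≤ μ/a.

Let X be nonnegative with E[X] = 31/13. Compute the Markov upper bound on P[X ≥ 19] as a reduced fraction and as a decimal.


μ = E[X] = 31/13, a = 19.
Markov: P[X ≥ 19] ≤ μ/a = (31/13)/19 = 31/247.
Numerically: ≈ 0.12551.
(Since a = 19 > μ = 2.38462, the bound 31/247 is < 1 and informative.)

P[X ≥ 19] ≤ 31/247 ≈ 0.12551.


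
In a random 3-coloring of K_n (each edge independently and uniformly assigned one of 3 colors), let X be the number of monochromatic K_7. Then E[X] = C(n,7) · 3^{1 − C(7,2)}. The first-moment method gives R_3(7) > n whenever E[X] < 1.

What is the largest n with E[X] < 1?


We need C(n, 7) · 3^{1 − 21} < 1, i.e. C(n, 7) < 3^{21 − 1} = 3486784401.
Check values of n near the boundary:
  n = 76: C(76, 7) = 2186189400; 2186189400 < 3486784401? YES
  n = 77: C(77, 7) = 2404808340; 2404808340 < 3486784401? YES
  n = 78: C(78, 7) = 2641902120; 2641902120 < 3486784401? YES
  n = 79: C(79, 7) = 2898753715; 2898753715 < 3486784401? YES
  n = 80: C(80, 7) = 3176716400; 3176716400 < 3486784401? YES
  n = 81: C(81, 7) = 3477216600; 3477216600 < 3486784401? YES
  n = 82: C(82, 7) = 3801756816; 3801756816 < 3486784401? NO
  n = 83: C(83, 7) = 4151918628; 4151918628 < 3486784401? NO
  n = 84: C(84, 7) = 4529365776; 4529365776 < 3486784401? NO
The largest n with C(n, 7) < 3486784401 is n = 81 (where E[X] = 42928600/43046721 ≈ 0.99726). Hence R_3(7) > 81, i.e. R_3(7) ≥ 82.

Largest n = 81; hence R_3(7) > 81.


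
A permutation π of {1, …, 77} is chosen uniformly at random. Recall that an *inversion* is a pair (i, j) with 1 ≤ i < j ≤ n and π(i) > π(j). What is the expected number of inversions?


Write X = Σ X_I over the C(77, 2) = 2926 pairs i < j, with X_I the indicator of one inversion.
There are 2926 indicators.
For each fixed pair i < j, the values π(i) and π(j) are two distinct elements of {1, …, 77} in uniformly random order; by symmetry P[π(i) > π(j)] = 1/2.
By linearity: E[X] = 2926 · (1/2) = C(77, 2) · (1/2) = 2926/2 = 1463 ≈ 1463.0000.

E[X] = 1463 = 1463.0000.


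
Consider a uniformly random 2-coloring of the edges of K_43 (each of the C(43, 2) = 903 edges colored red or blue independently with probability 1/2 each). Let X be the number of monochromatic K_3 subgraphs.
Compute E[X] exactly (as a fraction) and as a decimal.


Let X = Σ_S X_S over the C(43, 3) = 12341 subsets S of size 3, where X_S = 1 if the K_3 on S is monochromatic.
For a fixed S, the K_3 on S has C(3, 2) = 3 edges. P[all 3 edges red] = (1/2)^3, and likewise for blue, so P[monochromatic] = 2·(1/2)^3 = 2^{1 − 3} = 1/4.
Summing: E[X] = C(43, 3) · 2^{1 − 3} = 12341 · 1/4 = 12341/4.
Numerically: E[X] ≈ 3085.25000.

E[X] = C(43,3)·2^(1−C(3,2)) = 12341/4 ≈ 3085.25000.


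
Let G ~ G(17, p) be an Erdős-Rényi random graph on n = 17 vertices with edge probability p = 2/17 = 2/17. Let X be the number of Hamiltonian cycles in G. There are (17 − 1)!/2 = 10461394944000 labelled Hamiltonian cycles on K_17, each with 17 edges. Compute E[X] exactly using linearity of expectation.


K_17 has (17 − 1)!/2 = 10461394944000 labelled Hamiltonian cycles.
For each such Hamiltonian cycle H, let X_H = 1 if all 17 edges of H are present in G. Then P[X_H = 1] = p^{17} = (2/17)^{17} = 131072/827240261886336764177.
By linearity: E[X] = Σ_H E[X_H] = 10461394944000 · p^{17} = 10461394944000 · 131072/827240261886336764177 = 1371195958099968000/827240261886336764177.
Numerically: E[X] ≈ 0.00165755.

E[X] = 10461394944000 · (2/17)^{17} = 1371195958099968000/827240261886336764177 ≈ 0.00165755.


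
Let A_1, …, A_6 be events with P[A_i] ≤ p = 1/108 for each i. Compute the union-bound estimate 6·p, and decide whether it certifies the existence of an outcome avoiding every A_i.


Union bound: P[∪_{i=1}^{6} A_i] ≤ Σ_i P[A_i] ≤ 6·p = 6·(1/108) = 1/18.
Numerically: 1/18 ≈ 0.0556.
Is 1/18 < 1? YES.
Since P[∪ A_i] ≤ 1/18 < 1, the complement has P[∩ A_i^c] ≥ 1 − 1/18 = 17/18 > 0, so some outcome avoids every A_i.

6·p = 1/18 ≈ 0.0556; existence CERTIFIED by the union bound.


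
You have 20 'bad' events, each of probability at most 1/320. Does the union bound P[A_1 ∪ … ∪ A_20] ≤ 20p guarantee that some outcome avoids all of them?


Union bound: P[∪_{i=1}^{20} A_i] ≤ Σ_i P[A_i] ≤ 20·p = 20·(1/320) = 1/16.
Numerically: 1/16 ≈ 0.06250.
Is 1/16 < 1? YES.
Since P[∪ A_i] ≤ 1/16 < 1, the complement has P[∩ A_i^c] ≥ 1 − 1/16 = 15/16 > 0, so some outcome avoids every A_i.

20·p = 1/16 ≈ 0.06250; existence CERTIFIED by the union bound.


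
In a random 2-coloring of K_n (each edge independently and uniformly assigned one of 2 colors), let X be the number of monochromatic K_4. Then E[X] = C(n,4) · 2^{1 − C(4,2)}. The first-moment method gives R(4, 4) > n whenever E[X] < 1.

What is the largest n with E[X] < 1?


We need C(n, 4) · 2^{1 − 6} < 1, i.e. C(n, 4) < 2^{6 − 1} = 32.
Check values of n near the boundary:
  n = 5: C(5, 4) = 5; 5 < 32? YES
  n = 6: C(6, 4) = 15; 15 < 32? YES
  n = 7: C(7, 4) = 35; 35 < 32? NO
  n = 8: C(8, 4) = 70; 70 < 32? NO
  n = 9: C(9, 4) = 126; 126 < 32? NO
The largest n with C(n, 4) < 32 is n = 6 (where E[X] = 15/32 ≈ 0.4687500). Hence R(4, 4) > 6, i.e. R(4, 4) ≥ 7.

Largest n = 6; hence R(4, 4) > 6.


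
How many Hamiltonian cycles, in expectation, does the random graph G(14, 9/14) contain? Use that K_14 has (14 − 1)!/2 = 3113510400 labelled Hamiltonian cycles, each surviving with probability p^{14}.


K_14 has (14 − 1)!/2 = 3113510400 labelled Hamiltonian cycles.
For each such Hamiltonian cycle H, let X_H = 1 if all 14 edges of H are present in G. Then P[X_H = 1] = p^{14} = (9/14)^{14} = 22876792454961/11112006825558016.
Summing the indicators: E[X] = Σ_H E[X_H] = 3113510400 · p^{14} = 3113510400 · 22876792454961/11112006825558016 = 19873641525435994725/3100448333024.
Numerically: E[X] ≈ 6.41e+06.

E[X] = 3113510400 · (9/14)^{14} = 19873641525435994725/3100448333024 ≈ 6.41e+06.


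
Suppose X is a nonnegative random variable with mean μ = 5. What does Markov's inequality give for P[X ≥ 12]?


μ = E[X] = 5, a = 12.
Markov: P[X ≥ 12] ≤ μ/a = (5)/12 = 5/12.
Numerically: ≈ 0.416667.
(Since a = 12 > μ = 5.000000, the bound 5/12 is < 1 and informative.)

P[X ≥ 12] ≤ 5/12 ≈ 0.416667.


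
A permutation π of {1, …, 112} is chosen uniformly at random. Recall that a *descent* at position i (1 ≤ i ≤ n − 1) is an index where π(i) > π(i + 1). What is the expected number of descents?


Write X = Σ X_I over i = 1, …, 111, with X_I the indicator of one descent.
There are 111 indicators.
For each fixed i, the pair (π(i), π(i+1)) is a uniformly random ordered pair of distinct values from {1, …, 112}; by symmetry P[π(i) > π(i+1)] = 1/2.
By linearity: E[X] = 111 · (1/2) = (112 − 1) · (1/2) = 111/2 ≈ 55.500.

E[X] = 111/2 = 55.500.


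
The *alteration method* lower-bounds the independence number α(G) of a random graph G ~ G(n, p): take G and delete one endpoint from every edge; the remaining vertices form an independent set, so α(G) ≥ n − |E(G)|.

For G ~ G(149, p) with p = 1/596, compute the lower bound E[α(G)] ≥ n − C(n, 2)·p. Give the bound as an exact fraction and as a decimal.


E[|E(G)|] = C(149, 2)·p = 11026 · (1/596) = 37/2.
E[α(G)] ≥ n − E[|E(G)|] = 149 − 37/2 = 261/2.
Numerically: ≈ 130.500.
(This is only a lower bound; the true E[α(G)] may be larger.)

E[α(G)] ≥ 261/2 ≈ 130.500.


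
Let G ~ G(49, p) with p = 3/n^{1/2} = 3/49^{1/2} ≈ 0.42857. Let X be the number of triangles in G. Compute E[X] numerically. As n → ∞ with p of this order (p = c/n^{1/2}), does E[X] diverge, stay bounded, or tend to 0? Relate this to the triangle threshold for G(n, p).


Number of potential triangles: C(49, 3) = 18424.
Each occurs with probability p³ ≈ (0.42857)³ ≈ 7.8717201e-02.
By linearity: E[X] = C(49, 3)·p³ ≈ 18424 · 7.8717201e-02 ≈ 1450.28571.
Since α = 1/2 < 1, p = c/n^{1/2} ≫ 1/n is above the triangle threshold p ~ 1/n. Asymptotically E[X] ~ (c³/6)·n^{3(1−α)} = (3³/6)·n^{1.5} → ∞; triangles are abundant w.h.p.

E[X] ≈ 1450.28571; in regime p = Θ(1/n^{1/2}) E[X] diverges (above the triangle threshold p ~ 1/n).


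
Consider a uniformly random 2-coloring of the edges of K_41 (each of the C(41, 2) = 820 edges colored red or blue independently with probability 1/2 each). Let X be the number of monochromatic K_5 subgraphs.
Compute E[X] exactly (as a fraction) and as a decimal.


Let X = Σ_S X_S over the C(41, 5) = 749398 subsets S of size 5, where X_S = 1 if the K_5 on S is monochromatic.
For a fixed S, the K_5 on S has C(5, 2) = 10 edges. P[all 10 edges red] = (1/2)^10, and likewise for blue, so P[monochromatic] = 2·(1/2)^10 = 2^{1 − 10} = 1/512.
By linearity of expectation: E[X] = C(41, 5) · 2^{1 − 10} = 749398 · 1/512 = 374699/256.
Numerically: E[X] ≈ 1463.668.

E[X] = C(41,5)·2^(1−C(5,2)) = 374699/256 ≈ 1463.668.


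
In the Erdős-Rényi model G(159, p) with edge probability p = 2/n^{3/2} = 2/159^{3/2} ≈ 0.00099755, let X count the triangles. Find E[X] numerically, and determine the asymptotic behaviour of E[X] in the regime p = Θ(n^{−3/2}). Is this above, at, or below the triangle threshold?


Number of potential triangles: C(159, 3) = 657359.
Each occurs with probability p³ ≈ (0.00099755)³ ≈ 9.9266550e-10.
By linearity: E[X] = C(159, 3)·p³ ≈ 657359 · 9.9266550e-10 ≈ 0.00065.
Since α = 3/2 > 1, p = c/n^{3/2} = o(1/n) is below the triangle threshold p ~ 1/n. Asymptotically E[X] ~ (c³/6)·n^{3(1−α)} = (2³/6)·n^{-1.5} → 0, so by Markov's inequality G has no triangles w.h.p.

E[X] ≈ 0.00065; in regime p = Θ(1/n^{3/2}) E[X] tends to 0 (below the triangle threshold p ~ 1/n).


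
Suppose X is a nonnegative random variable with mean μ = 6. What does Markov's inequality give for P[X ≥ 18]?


μ = E[X] = 6, a = 18.
Markov: P[X ≥ 18] ≤ μ/a = (6)/18 = 1/3.
Numerically: ≈ 0.3333.
(Since a = 18 > μ = 6.0000, the bound 1/3 is < 1 and informative.)

P[X ≥ 18] ≤ 1/3 ≈ 0.3333.


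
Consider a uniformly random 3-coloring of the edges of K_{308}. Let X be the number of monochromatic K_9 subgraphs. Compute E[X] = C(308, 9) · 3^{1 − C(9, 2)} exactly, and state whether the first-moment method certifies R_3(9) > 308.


E[X] = C(308, 9) · 3^{1 − 36} = 61088326838816200 · 3^{−35} = 61088326838816200/50031545098999707.
As a reduced fraction: E[X] = 61088326838816200/50031545098999707 ≈ 1.2210.
Is E[X] < 1? NO.
Since E[X] ≥ 1, the first-moment bound is inconclusive at n = 308; it does NOT by itself certify R_3(9) > 308.

E[X] = 61088326838816200/50031545098999707 ≈ 1.2210; E[X] ≥ 1; first-moment method inconclusive here.


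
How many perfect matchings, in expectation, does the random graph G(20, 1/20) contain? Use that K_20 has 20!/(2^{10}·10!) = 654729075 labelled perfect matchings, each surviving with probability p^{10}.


K_20 has 20!/(2^{10}·10!) = 654729075 labelled perfect matchings.
For each such perfect matching H, let X_H = 1 if all 10 edges of H are present in G. Then P[X_H = 1] = p^{10} = (1/20)^{10} = 1/10240000000000.
By linearity of expectation: E[X] = Σ_H E[X_H] = 654729075 · p^{10} = 654729075 · 1/10240000000000 = 26189163/409600000000.
Numerically: E[X] ≈ 6.39e-05.

E[X] = 654729075 · (1/20)^{10} = 26189163/409600000000 ≈ 6.39e-05.


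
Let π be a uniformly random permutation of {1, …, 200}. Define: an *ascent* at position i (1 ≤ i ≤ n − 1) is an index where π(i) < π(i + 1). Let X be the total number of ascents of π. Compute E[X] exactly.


Write X = Σ X_I over i = 1, …, 199, with X_I the indicator of one ascent.
There are 199 indicators.
For each fixed i, the pair (π(i), π(i+1)) is a uniformly random ordered pair of distinct values from {1, …, 200}; by symmetry P[π(i) < π(i+1)] = 1/2.
By linearity: E[X] = 199 · (1/2) = (200 − 1) · (1/2) = 199/2 ≈ 99.500000.

E[X] = 199/2 = 99.500000.


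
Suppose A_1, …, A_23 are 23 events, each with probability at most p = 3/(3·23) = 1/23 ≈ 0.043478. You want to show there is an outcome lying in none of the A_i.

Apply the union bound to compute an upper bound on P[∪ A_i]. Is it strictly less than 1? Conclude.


Union bound: P[∪_{i=1}^{23} A_i] ≤ Σ_i P[A_i] ≤ 23·p = 23·(1/23) = 1.
Numerically: 1 ≈ 1.000000.
Is 1 < 1? NO.
Since the bound 1 is ≥ 1, the union bound is uninformative here; it does NOT by itself certify existence.

23·p = 1 ≈ 1.000000; existence NOT certified by the union bound.


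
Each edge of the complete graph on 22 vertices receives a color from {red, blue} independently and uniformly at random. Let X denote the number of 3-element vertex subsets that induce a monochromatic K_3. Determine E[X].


Let X = Σ_S X_S over the C(22, 3) = 1540 subsets S of size 3, where X_S = 1 if the K_3 on S is monochromatic.
For a fixed S, the K_3 on S has C(3, 2) = 3 edges. P[all 3 edges red] = (1/2)^3, and likewise for blue, so P[monochromatic] = 2·(1/2)^3 = 2^{1 − 3} = 1/4.
By linearity of expectation: E[X] = C(22, 3) · 2^{1 − 3} = 1540 · 1/4 = 385.
Numerically: E[X] ≈ 385.000000.

E[X] = C(22,3)·2^(1−C(3,2)) = 385 ≈ 385.000000.


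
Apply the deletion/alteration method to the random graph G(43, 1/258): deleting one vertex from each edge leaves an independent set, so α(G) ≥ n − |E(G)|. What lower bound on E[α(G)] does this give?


E[|E(G)|] = C(43, 2)·p = 903 · (1/258) = 7/2.
E[α(G)] ≥ n − E[|E(G)|] = 43 − 7/2 = 79/2.
Numerically: ≈ 39.500000.
(This is only a lower bound; the true E[α(G)] may be larger.)

E[α(G)] ≥ 79/2 ≈ 39.500000.


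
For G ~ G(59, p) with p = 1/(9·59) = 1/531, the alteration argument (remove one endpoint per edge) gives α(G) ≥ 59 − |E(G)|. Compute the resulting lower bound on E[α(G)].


E[|E(G)|] = C(59, 2)·p = 1711 · (1/531) = 29/9.
E[α(G)] ≥ n − E[|E(G)|] = 59 − 29/9 = 502/9.
Numerically: ≈ 55.7778.
(This is only a lower bound; the true E[α(G)] may be larger.)

E[α(G)] ≥ 502/9 ≈ 55.7778.


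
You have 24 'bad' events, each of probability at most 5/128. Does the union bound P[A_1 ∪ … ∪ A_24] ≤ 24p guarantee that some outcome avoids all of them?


Union bound: P[∪_{i=1}^{24} A_i] ≤ Σ_i P[A_i] ≤ 24·p = 24·(5/128) = 15/16.
Numerically: 15/16 ≈ 0.93750.
Is 15/16 < 1? YES.
Since P[∪ A_i] ≤ 15/16 < 1, the complement has P[∩ A_i^c] ≥ 1 − 15/16 = 1/16 > 0, so some outcome avoids every A_i.

24·p = 15/16 ≈ 0.93750; existence CERTIFIED by the union bound.


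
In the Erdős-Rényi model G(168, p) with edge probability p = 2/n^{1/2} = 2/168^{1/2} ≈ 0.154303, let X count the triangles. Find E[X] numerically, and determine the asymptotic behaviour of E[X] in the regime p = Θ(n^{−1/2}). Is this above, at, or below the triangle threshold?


Number of potential triangles: C(168, 3) = 776216.
Each occurs with probability p³ ≈ (0.154303)³ ≈ 3.67388928e-03.
By linearity: E[X] = C(168, 3)·p³ ≈ 776216 · 3.67388928e-03 ≈ 2851.731645.
Since α = 1/2 < 1, p = c/n^{1/2} ≫ 1/n is above the triangle threshold p ~ 1/n. Asymptotically E[X] ~ (c³/6)·n^{3(1−α)} = (2³/6)·n^{1.5} → ∞; triangles are abundant w.h.p.

E[X] ≈ 2851.731645; in regime p = Θ(1/n^{1/2}) E[X] diverges (above the triangle threshold p ~ 1/n).


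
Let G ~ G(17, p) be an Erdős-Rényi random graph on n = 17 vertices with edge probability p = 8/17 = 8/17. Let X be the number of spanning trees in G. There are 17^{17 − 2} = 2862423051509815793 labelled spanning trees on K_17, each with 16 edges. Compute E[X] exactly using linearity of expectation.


K_17 has 17^{17 − 2} = 2862423051509815793 labelled spanning trees.
For each such spanning tree H, let X_H = 1 if all 16 edges of H are present in G. Then P[X_H = 1] = p^{16} = (8/17)^{16} = 281474976710656/48661191875666868481.
Summing the indicators: E[X] = Σ_H E[X_H] = 2862423051509815793 · p^{16} = 2862423051509815793 · 281474976710656/48661191875666868481 = 281474976710656/17.
Numerically: E[X] ≈ 1.66e+13.

E[X] = 2862423051509815793 · (8/17)^{16} = 281474976710656/17 ≈ 1.66e+13.
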